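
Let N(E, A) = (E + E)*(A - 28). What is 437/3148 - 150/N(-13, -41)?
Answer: 51963/941252 ≈ 0.055206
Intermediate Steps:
N(E, A) = 2*E*(-28 + A) (N(E, A) = (2*E)*(-28 + A) = 2*E*(-28 + A))
437/3148 - 150/N(-13, -41) = 437/3148 - 150*(-1/(26*(-28 - 41))) = 437*(1/3148) - 150/(2*(-13)*(-69)) = 437/3148 - 150/1794 = 437/3148 - 150*1/1794 = 437/3148 - 25/299 = 51963/941252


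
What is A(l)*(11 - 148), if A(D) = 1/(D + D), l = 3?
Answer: -137/6 ≈ -22.833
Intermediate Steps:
A(D) = 1/(2*D)
A(l)*(11 - 148) = ((½)/3)*(11 - 148) = ((½)*(⅓))*(-137) = (⅙)*(-137) = -137/6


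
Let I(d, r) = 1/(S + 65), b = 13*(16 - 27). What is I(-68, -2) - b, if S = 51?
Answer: 16589/116 ≈ 143.01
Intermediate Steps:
b = -143 (b = 13*(-11) = -143)
I(d, r) = 1/116 (I(d, r) = 1/(51 + 65) = 1/116)
I(-68, -2) - b = 1/116 - 1*(-143) = 1/116 + 143 = 16589/116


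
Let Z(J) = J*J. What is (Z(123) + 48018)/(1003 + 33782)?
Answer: 21049/11595 ≈ 1.8154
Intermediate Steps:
Z(J) = J²
(Z(123) + 48018)/(1003 + 33782) = (123² + 48018)/(1003 + 33782) = (15129 + 48018)/34785 = 63147*(1/34785) = 21049/11595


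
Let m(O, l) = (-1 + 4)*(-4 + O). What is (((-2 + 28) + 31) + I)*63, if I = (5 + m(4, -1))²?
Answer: 5166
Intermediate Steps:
m(O, l) = -12 + 3*O (m(O, l) = 3*(-4 + O) = -12 + 3*O)
I = 25 (I = (5 + (-12 + 3*4))² = (5 + (-12 + 12))² = (5 + 0)² = 5² = 25)
(((-2 + 28) + 31) + I)*63 = (((-2 + 28) + 31) + 25)*63 = ((26 + 31) + 25)*63 = (57 + 25)*63 = 82*63 = 5166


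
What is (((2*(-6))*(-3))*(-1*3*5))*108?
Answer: -58320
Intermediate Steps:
(((2*(-6))*(-3))*(-1*3*5))*108 = ((-12*(-3))*(-3*5))*108 = (36*(-15))*108 = -540*108 = -58320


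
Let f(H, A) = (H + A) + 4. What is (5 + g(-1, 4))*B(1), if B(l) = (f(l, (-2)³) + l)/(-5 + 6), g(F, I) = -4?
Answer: -2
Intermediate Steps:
f(H, A) = 4 + A + H (f(H, A) = (A + H) + 4 = 4 + A + H)
B(l) = -4 + 2*l (B(l) = ((4 + (-2)³ + l) + l)/(-5 + 6) = ((4 - 8 + l) + l)/1 = ((-4 + l) + l)*1 = (-4 + 2*l)*1 = -4 + 2*l)
(5 + g(-1, 4))*B(1) = (5 - 4)*(-4 + 2*1) = 1*(-4 + 2) = 1*(-2) = -2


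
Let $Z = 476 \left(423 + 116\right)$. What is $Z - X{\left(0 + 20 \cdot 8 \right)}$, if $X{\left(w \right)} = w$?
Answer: $256404$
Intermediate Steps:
$Z = 256564$ ($Z = 476 \cdot 539 = 256564$)
$Z - X{\left(0 + 20 \cdot 8 \right)} = 256564 - \left(0 + 20 \cdot 8\right) = 256564 - \left(0 + 160\right) = 256564 - 160 = 256404$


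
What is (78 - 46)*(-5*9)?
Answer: -1440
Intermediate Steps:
(78 - 46)*(-5*9) = 32*(-45) = -1440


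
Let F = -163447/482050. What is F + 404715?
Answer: 195092702303/482050 ≈ 4.0471e+5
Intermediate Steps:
F = -163447/482050 (F = -163447*1/482050 = -163447/482050 ≈ -0.33907)
F + 404715 = -163447/482050 + 404715 = 195092702303/482050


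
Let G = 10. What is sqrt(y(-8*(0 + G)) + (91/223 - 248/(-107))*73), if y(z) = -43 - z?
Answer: 15*sqrt(597145386)/23861 ≈ 15.362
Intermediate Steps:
sqrt(y(-8*(0 + G)) + (91/223 - 248/(-107))*73) = sqrt((-43 - (-8)*(0 + 10)) + (91/223 - 248/(-107))*73) = sqrt((-43 - (-8)*10) + (91*(1/223) - 248*(-1/107))*73) = sqrt((-43 - 1*(-80)) + (91/223 + 248/107)*73) = sqrt((-43 + 80) + (65041/23861)*73) = sqrt(37 + 4747993/23861) = sqrt(5630850/23861) = 15*sqrt(597145386)/23861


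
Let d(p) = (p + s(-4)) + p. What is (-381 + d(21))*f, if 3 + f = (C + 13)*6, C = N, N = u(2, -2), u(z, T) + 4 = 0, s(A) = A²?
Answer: -16473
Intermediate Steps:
u(z, T) = -4 (u(z, T) = -4 + 0 = -4)
N = -4
C = -4
d(p) = 16 + 2*p (d(p) = (p + (-4)²) + p = (p + 16) + p = (16 + p) + p = 16 + 2*p)
f = 51 (f = -3 + (-4 + 13)*6 = -3 + 9*6 = -3 + 54 = 51)
(-381 + d(21))*f = (-381 + (16 + 2*21))*51 = (-381 + (16 + 42))*51 = (-381 + 58)*51 = -323*51 = -16473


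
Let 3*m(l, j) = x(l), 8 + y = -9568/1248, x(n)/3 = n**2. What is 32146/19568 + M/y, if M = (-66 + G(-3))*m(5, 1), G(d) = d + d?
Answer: 53589031/459848 ≈ 116.54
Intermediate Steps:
G(d) = 2*d
x(n) = 3*n**2
y = -47/3 (y = -8 - 9568/1248 = -8 - 9568*1/1248 = -8 - 23/3 = -47/3 ≈ -15.667)
m(l, j) = l**2 (m(l, j) = (3*l**2)/3 = l**2)
M = -1800 (M = (-66 + 2*(-3))*5**2 = (-66 - 6)*25 = -72*25 = -1800)
32146/19568 + M/y = 32146/19568 - 1800/(-47/3) = 32146*(1/19568) - 1800*(-3/47) = 16073/9784 + 5400/47 = 53589031/459848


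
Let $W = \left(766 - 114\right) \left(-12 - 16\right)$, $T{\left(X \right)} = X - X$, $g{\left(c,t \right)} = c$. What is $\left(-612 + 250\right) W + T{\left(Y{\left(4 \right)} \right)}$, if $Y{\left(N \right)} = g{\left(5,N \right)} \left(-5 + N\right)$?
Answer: $6608672$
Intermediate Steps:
$Y{\left(N \right)} = -25 + 5 N$ ($Y{\left(N \right)} = 5 \left(-5 + N\right) = -25 + 5 N$)
$T{\left(X \right)} = 0$
$W = -18256$ ($W = 652 \left(-28\right) = -18256$)
$\left(-612 + 250\right) W + T{\left(Y{\left(4 \right)} \right)} = \left(-612 + 250\right) \left(-18256\right) + 0 = \left(-362\right) \left(-18256\right) + 0 = 6608672 + 0 = 6608672$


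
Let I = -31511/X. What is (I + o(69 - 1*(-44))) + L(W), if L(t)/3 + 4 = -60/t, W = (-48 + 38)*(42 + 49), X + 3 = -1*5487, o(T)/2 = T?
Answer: 109878581/499590 ≈ 219.94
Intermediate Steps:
o(T) = 2*T
X = -5490 (X = -3 - 1*5487 = -3 - 5487 = -5490)
W = -910 (W = -10*91 = -910)
I = 31511/5490 (I = -31511/(-5490) = -31511*(-1/5490) = 31511/5490 ≈ 5.7397)
L(t) = -12 - 180/t (L(t) = -12 + 3*(-60/t) = -12 - 180/t)
(I + o(69 - 1*(-44))) + L(W) = (31511/5490 + 2*(69 - 1*(-44))) + (-12 - 180/(-910)) = (31511/5490 + 2*(69 + 44)) + (-12 - 180*(-1/910)) = (31511/5490 + 2*113) + (-12 + 18/91) = (31511/5490 + 226) - 1074/91 = 1272251/5490 - 1074/91 = 109878581/499590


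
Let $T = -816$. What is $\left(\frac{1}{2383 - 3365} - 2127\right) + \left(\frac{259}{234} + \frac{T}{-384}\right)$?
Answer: $- \frac{976033345}{459576} \approx -2123.8$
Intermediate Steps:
$\left(\frac{1}{2383 - 3365} - 2127\right) + \left(\frac{259}{234} + \frac{T}{-384}\right) = \left(\frac{1}{2383 - 3365} - 2127\right) + \left(\frac{259}{234} - \frac{816}{-384}\right) = \left(\frac{1}{-982} - 2127\right) + \left(259 \cdot \frac{1}{234} - - \frac{17}{8}\right) = \left(- \frac{1}{982} - 2127\right) + \left(\frac{259}{234} + \frac{17}{8}\right) = - \frac{2088715}{982} + \frac{3025}{936} = - \frac{976033345}{459576}$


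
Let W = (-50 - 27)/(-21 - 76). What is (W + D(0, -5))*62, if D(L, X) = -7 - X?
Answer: -7254/97 ≈ -74.783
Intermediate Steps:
W = 77/97 (W = -77/(-97) = -77*(-1/97) = 77/97 ≈ 0.79381)
(W + D(0, -5))*62 = (77/97 + (-7 - 1*(-5)))*62 = (77/97 + (-7 + 5))*62 = (77/97 - 2)*62 = -117/97*62 = -7254/97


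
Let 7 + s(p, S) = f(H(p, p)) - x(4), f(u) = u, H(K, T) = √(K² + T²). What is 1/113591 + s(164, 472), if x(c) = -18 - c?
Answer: 1703866/113591 + 164*√2 ≈ 246.93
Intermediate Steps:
s(p, S) = 15 + √2*√(p²) (s(p, S) = -7 + (√(p² + p²) - (-18 - 1*4)) = -7 + (√(2*p²) - (-18 - 4)) = -7 + (√2*√(p²) - 1*(-22)) = -7 + (√2*√(p²) + 22) = -7 + (22 + √2*√(p²)) = 15 + √2*√(p²))
1/113591 + s(164, 472) = 1/113591 + (15 + √2*√(164²)) = 1/113591 + (15 + √2*√26896) = 1/113591 + (15 + √2*164) = 1/113591 + (15 + 164*√2) = 1703866/113591 + 164*√2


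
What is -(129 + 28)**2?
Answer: -24649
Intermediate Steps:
-(129 + 28)**2 = -1*157**2 = -1*24649 = -24649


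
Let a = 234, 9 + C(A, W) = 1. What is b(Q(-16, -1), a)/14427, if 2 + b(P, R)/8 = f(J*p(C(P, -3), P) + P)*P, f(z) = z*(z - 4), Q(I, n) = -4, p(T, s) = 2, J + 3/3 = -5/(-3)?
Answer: -752/18549 ≈ -0.040541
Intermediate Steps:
C(A, W) = -8 (C(A, W) = -9 + 1 = -8)
J = 2/3 (J = -1 - 5/(-3) = -1 - 5*(-1/3) = -1 + 5/3 = 2/3 ≈ 0.66667)
f(z) = z*(-4 + z)
b(P, R) = -16 + 8*P*(-8/3 + P)*(4/3 + P) (b(P, R) = -16 + 8*((((2/3)*2 + P)*(-4 + ((2/3)*2 + P)))*P) = -16 + 8*(((4/3 + P)*(-4 + (4/3 + P)))*P) = -16 + 8*(((4/3 + P)*(-8/3 + P))*P) = -16 + 8*(((-8/3 + P)*(4/3 + P))*P) = -16 + 8*(P*(-8/3 + P)*(4/3 + P)) = -16 + 8*P*(-8/3 + P)*(4/3 + P))
b(Q(-16, -1), a)/14427 = (-16 + (8/9)*(-4)*(-8 + 3*(-4))*(4 + 3*(-4)))/14427 = (-16 + (8/9)*(-4)*(-8 - 12)*(4 - 12))*(1/14427) = (-16 + (8/9)*(-4)*(-20)*(-8))*(1/14427) = (-16 - 5120/9)*(1/14427) = -5264/9*1/14427 = -752/18549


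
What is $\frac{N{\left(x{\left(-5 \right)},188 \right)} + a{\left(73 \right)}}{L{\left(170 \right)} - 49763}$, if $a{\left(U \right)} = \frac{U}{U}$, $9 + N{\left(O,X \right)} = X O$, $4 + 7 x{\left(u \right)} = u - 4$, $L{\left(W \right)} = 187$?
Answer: $\frac{625}{86758} \approx 0.0072039$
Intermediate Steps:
$x{\left(u \right)} = - \frac{8}{7} + \frac{u}{7}$ ($x{\left(u \right)} = - \frac{4}{7} + \frac{u - 4}{7} = - \frac{4}{7} + \frac{-4 + u}{7} = - \frac{4}{7} + \left(- \frac{4}{7} + \frac{u}{7}\right) = - \frac{8}{7} + \frac{u}{7}$)
$N{\left(O,X \right)} = -9 + O X$ ($N{\left(O,X \right)} = -9 + X O = -9 + O X$)
$a{\left(U \right)} = 1$
$\frac{N{\left(x{\left(-5 \right)},188 \right)} + a{\left(73 \right)}}{L{\left(170 \right)} - 49763} = \frac{\left(-9 + \left(- \frac{8}{7} + \frac{1}{7} \left(-5\right)\right) 188\right) + 1}{187 - 49763} = \frac{\left(-9 + \left(- \frac{8}{7} - \frac{5}{7}\right) 188\right) + 1}{-49576} = \left(\left(-9 - \frac{2444}{7}\right) + 1\right) \left(- \frac{1}{49576}\right) = \left(- \frac{2507}{7} + 1\right) \left(- \frac{1}{49576}\right) = \left(- \frac{2500}{7}\right) \left(- \frac{1}{49576}\right) = \frac{625}{86758}$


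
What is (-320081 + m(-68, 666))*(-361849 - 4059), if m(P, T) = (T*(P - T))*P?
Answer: -12046171065388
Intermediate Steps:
m(P, T) = P*T*(P - T)
(-320081 + m(-68, 666))*(-361849 - 4059) = (-320081 - 68*666*(-68 - 1*666))*(-361849 - 4059) = (-320081 - 68*666*(-68 - 666))*(-365908) = (-320081 - 68*666*(-734))*(-365908) = (-320081 + 33241392)*(-365908) = 32921311*(-365908) = -12046171065388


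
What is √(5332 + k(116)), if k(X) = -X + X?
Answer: 2*√1333 ≈ 73.021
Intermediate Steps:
k(X) = 0
√(5332 + k(116)) = √(5332 + 0) = √5332 = 2*√1333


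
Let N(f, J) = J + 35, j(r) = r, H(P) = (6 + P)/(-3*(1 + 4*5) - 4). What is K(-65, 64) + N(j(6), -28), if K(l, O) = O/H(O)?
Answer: -1899/35 ≈ -54.257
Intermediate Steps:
H(P) = -6/67 - P/67 (H(P) = (6 + P)/(-3*(1 + 20) - 4) = (6 + P)/(-3*21 - 4) = (6 + P)/(-63 - 4) = (6 + P)/(-67) = (6 + P)*(-1/67) = -6/67 - P/67)
K(l, O) = O/(-6/67 - O/67)
N(f, J) = 35 + J
K(-65, 64) + N(j(6), -28) = -67*64/(6 + 64) + (35 - 28) = -67*64/70 + 7 = -67*64*1/70 + 7 = -2144/35 + 7 = -1899/35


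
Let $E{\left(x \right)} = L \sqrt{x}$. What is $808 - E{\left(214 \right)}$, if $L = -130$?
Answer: $808 + 130 \sqrt{214} \approx 2709.7$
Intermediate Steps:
$E{\left(x \right)} = - 130 \sqrt{x}$
$808 - E{\left(214 \right)} = 808 - - 130 \sqrt{214} = 808 + 130 \sqrt{214}$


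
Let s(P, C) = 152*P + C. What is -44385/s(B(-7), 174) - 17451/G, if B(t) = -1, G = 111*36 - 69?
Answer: -756207/374 ≈ -2021.9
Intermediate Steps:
G = 3927 (G = 3996 - 69 = 3927)
s(P, C) = C + 152*P
-44385/s(B(-7), 174) - 17451/G = -44385/(174 + 152*(-1)) - 17451/3927 = -44385/(174 - 152) - 17451*1/3927 = -44385/22 - 831/187 = -44385*1/22 - 831/187 = -4035/2 - 831/187 = -756207/374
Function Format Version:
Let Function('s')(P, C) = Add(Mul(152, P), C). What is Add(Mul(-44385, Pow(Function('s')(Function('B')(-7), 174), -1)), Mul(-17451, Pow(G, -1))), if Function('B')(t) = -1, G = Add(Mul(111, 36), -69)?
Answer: Rational(-756207, 374) ≈ -2021.9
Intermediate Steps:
G = 3927 (G = Add(3996, -69) = 3927)
Function('s')(P, C) = Add(C, Mul(152, P))
Add(Mul(-44385, Pow(Function('s')(Function('B')(-7), 174), -1)), Mul(-17451, Pow(G, -1))) = Add(Mul(-44385, Pow(Add(174, Mul(152, -1)), -1)), Mul(-17451, Pow(3927, -1))) = Add(Mul(-44385, Pow(Add(174, -152), -1)), Mul(-17451, Rational(1, 3927))) = Add(Mul(-44385, Pow(22, -1)), Rational(-831, 187)) = Add(Mul(-44385, Rational(1, 22)), Rational(-831, 187)) = Add(Rational(-4035, 2), Rational(-831, 187)) = Rational(-756207, 374)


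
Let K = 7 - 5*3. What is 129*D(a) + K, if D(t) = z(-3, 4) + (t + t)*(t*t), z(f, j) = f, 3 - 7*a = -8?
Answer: 207913/343 ≈ 606.16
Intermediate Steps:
a = 11/7 (a = 3/7 - 1/7*(-8) = 3/7 + 8/7 = 11/7 ≈ 1.5714)
K = -8 (K = 7 - 15 = -8)
D(t) = -3 + 2*t**3 (D(t) = -3 + (t + t)*(t*t) = -3 + (2*t)*t**2 = -3 + 2*t**3)
129*D(a) + K = 129*(-3 + 2*(11/7)**3) - 8 = 129*(-3 + 2*(1331/343)) - 8 = 129*(-3 + 2662/343) - 8 = 129*(1633/343) - 8 = 210657/343 - 8 = 207913/343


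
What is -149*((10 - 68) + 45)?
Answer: 1937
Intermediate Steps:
-149*((10 - 68) + 45) = -149*(-58 + 45) = -149*(-13) = 1937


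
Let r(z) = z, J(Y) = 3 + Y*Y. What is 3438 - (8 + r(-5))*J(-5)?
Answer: 3354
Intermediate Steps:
J(Y) = 3 + Y**2
3438 - (8 + r(-5))*J(-5) = 3438 - (8 - 5)*(3 + (-5)**2) = 3438 - 3*(3 + 25) = 3438 - 3*28 = 3438 - 1*84 = 3438 - 84 = 3354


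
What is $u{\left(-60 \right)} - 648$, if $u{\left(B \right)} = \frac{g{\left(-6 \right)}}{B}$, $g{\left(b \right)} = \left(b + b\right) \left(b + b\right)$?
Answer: $- \frac{3252}{5} \approx -650.4$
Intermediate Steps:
$g{\left(b \right)} = 4 b^{2}$ ($g{\left(b \right)} = 2 b 2 b = 4 b^{2}$)
$u{\left(B \right)} = \frac{144}{B}$ ($u{\left(B \right)} = \frac{4 \left(-6\right)^{2}}{B} = \frac{4 \cdot 36}{B} = \frac{144}{B}$)
$u{\left(-60 \right)} - 648 = \frac{144}{-60} - 648 = 144 \left(- \frac{1}{60}\right) - 648 = - \frac{12}{5} - 648 = - \frac{3252}{5}$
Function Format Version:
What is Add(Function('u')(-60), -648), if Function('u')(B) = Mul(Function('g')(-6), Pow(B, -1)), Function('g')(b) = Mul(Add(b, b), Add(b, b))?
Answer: Rational(-3252, 5) ≈ -650.40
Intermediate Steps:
Function('g')(b) = Mul(4, Pow(b, 2)) (Function('g')(b) = Mul(Mul(2, b), Mul(2, b)) = Mul(4, Pow(b, 2)))
Function('u')(B) = Mul(144, Pow(B, -1)) (Function('u')(B) = Mul(Mul(4, Pow(-6, 2)), Pow(B, -1)) = Mul(Mul(4, 36), Pow(B, -1)) = Mul(144, Pow(B, -1)))
Add(Function('u')(-60), -648) = Add(Mul(144, Pow(-60, -1)), -648) = Add(Mul(144, Rational(-1, 60)), -648) = Add(Rational(-12, 5), -648) = Rational(-3252, 5)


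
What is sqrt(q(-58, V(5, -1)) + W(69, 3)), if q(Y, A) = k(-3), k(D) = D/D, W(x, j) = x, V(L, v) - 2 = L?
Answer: sqrt(70) ≈ 8.3666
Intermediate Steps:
V(L, v) = 2 + L
k(D) = 1
q(Y, A) = 1
sqrt(q(-58, V(5, -1)) + W(69, 3)) = sqrt(1 + 69) = sqrt(70)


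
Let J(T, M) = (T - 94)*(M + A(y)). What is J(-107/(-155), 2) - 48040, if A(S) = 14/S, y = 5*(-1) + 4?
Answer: -7272644/155 ≈ -46920.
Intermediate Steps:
y = -1 (y = -5 + 4 = -1)
J(T, M) = (-94 + T)*(-14 + M) (J(T, M) = (T - 94)*(M + 14/(-1)) = (-94 + T)*(M + 14*(-1)) = (-94 + T)*(M - 14) = (-94 + T)*(-14 + M))
J(-107/(-155), 2) - 48040 = (1316 - 94*2 - (-1498)/(-155) + 2*(-107/(-155))) - 48040 = (1316 - 188 - (-1498)*(-1)/155 + 2*(-107*(-1/155))) - 48040 = (1316 - 188 - 14*107/155 + 2*(107/155)) - 48040 = (1316 - 188 - 1498/155 + 214/155) - 48040 = 173556/155 - 48040 = -7272644/155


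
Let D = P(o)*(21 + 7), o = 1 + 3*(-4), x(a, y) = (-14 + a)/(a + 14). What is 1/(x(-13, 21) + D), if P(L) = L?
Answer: -1/335 ≈ -0.0029851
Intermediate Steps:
x(a, y) = (-14 + a)/(14 + a)
o = -11 (o = 1 - 12 = -11)
D = -308 (D = -11*(21 + 7) = -11*28 = -308)
1/(x(-13, 21) + D) = 1/((-14 - 13)/(14 - 13) - 308) = 1/(-27/1 - 308) = 1/(1*(-27) - 308) = 1/(-27 - 308) = 1/(-335) = -1/335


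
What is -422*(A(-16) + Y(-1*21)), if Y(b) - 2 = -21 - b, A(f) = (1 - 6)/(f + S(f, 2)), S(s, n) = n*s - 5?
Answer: -46842/53 ≈ -883.81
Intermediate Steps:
S(s, n) = -5 + n*s
A(f) = -5/(-5 + 3*f) (A(f) = (1 - 6)/(f + (-5 + 2*f)) = -5/(-5 + 3*f))
Y(b) = -19 - b (Y(b) = 2 + (-21 - b) = -19 - b)
-422*(A(-16) + Y(-1*21)) = -422*(-5/(-5 + 3*(-16)) + (-19 - (-1)*21)) = -422*(-5/(-5 - 48) + (-19 - 1*(-21))) = -422*(-5/(-53) + (-19 + 21)) = -422*(-5*(-1/53) + 2) = -422*(5/53 + 2) = -422*111/53 = -46842/53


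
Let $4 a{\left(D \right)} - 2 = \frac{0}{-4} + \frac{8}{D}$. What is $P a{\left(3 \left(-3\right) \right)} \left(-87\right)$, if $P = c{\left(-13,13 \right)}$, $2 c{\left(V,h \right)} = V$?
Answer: $\frac{1885}{12} \approx 157.08$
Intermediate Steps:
$c{\left(V,h \right)} = \frac{V}{2}$
$a{\left(D \right)} = \frac{1}{2} + \frac{2}{D}$ ($a{\left(D \right)} = \frac{1}{2} + \frac{\frac{0}{-4} + \frac{8}{D}}{4} = \frac{1}{2} + \frac{0 \left(- \frac{1}{4}\right) + \frac{8}{D}}{4} = \frac{1}{2} + \frac{0 + \frac{8}{D}}{4} = \frac{1}{2} + \frac{8 \frac{1}{D}}{4} = \frac{1}{2} + \frac{2}{D}$)
$P = - \frac{13}{2}$ ($P = \frac{1}{2} \left(-13\right) = - \frac{13}{2} \approx -6.5$)
$P a{\left(3 \left(-3\right) \right)} \left(-87\right) = - \frac{13 \frac{4 + 3 \left(-3\right)}{2 \cdot 3 \left(-3\right)}}{2} \left(-87\right) = - \frac{13 \frac{4 - 9}{2 \left(-9\right)}}{2} \left(-87\right) = - \frac{13 \cdot \frac{1}{2} \left(- \frac{1}{9}\right) \left(-5\right)}{2} \left(-87\right) = \left(- \frac{13}{2}\right) \frac{5}{18} \left(-87\right) = \left(- \frac{65}{36}\right) \left(-87\right) = \frac{1885}{12}$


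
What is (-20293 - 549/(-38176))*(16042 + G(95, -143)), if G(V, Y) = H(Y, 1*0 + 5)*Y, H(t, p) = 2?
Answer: -3051563069841/9544 ≈ -3.1974e+8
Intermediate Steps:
G(V, Y) = 2*Y
(-20293 - 549/(-38176))*(16042 + G(95, -143)) = (-20293 - 549/(-38176))*(16042 + 2*(-143)) = (-20293 - 549*(-1/38176))*(16042 - 286) = (-20293 + 549/38176)*15756 = -774705019/38176*15756 = -3051563069841/9544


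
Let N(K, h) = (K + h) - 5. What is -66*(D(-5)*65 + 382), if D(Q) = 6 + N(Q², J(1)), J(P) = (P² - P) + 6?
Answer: -162492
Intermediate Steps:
J(P) = 6 + P² - P
N(K, h) = -5 + K + h
D(Q) = 7 + Q² (D(Q) = 6 + (-5 + Q² + (6 + 1² - 1*1)) = 6 + (-5 + Q² + (6 + 1 - 1)) = 6 + (-5 + Q² + 6) = 6 + (1 + Q²) = 7 + Q²)
-66*(D(-5)*65 + 382) = -66*((7 + (-5)²)*65 + 382) = -66*((7 + 25)*65 + 382) = -66*(32*65 + 382) = -66*(2080 + 382) = -66*2462 = -162492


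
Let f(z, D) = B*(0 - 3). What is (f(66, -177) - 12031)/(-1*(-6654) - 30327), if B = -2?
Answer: 925/1821 ≈ 0.50796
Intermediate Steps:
f(z, D) = 6 (f(z, D) = -2*(0 - 3) = -2*(-3) = 6)
(f(66, -177) - 12031)/(-1*(-6654) - 30327) = (6 - 12031)/(-1*(-6654) - 30327) = -12025/(6654 - 30327) = -12025/(-23673) = -12025*(-1/23673) = 925/1821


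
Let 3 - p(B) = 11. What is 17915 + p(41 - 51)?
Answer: 17907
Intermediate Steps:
p(B) = -8 (p(B) = 3 - 1*11 = 3 - 11 = -8)
17915 + p(41 - 51) = 17915 - 8 = 17907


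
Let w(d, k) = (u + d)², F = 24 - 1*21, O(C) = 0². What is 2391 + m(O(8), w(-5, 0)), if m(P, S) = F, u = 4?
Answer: 2394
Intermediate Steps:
O(C) = 0
F = 3 (F = 24 - 21 = 3)
w(d, k) = (4 + d)²
m(P, S) = 3
2391 + m(O(8), w(-5, 0)) = 2391 + 3 = 2394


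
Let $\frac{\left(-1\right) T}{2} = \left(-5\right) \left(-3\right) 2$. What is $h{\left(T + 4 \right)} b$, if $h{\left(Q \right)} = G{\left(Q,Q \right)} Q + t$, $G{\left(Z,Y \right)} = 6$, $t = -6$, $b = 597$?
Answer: $-204174$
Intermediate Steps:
$T = -60$ ($T = - 2 \left(-5\right) \left(-3\right) 2 = - 2 \cdot 15 \cdot 2 = \left(-2\right) 30 = -60$)
$h{\left(Q \right)} = -6 + 6 Q$ ($h{\left(Q \right)} = 6 Q - 6 = -6 + 6 Q$)
$h{\left(T + 4 \right)} b = \left(-6 + 6 \left(-60 + 4\right)\right) 597 = \left(-6 + 6 \left(-56\right)\right) 597 = \left(-6 - 336\right) 597 = \left(-342\right) 597 = -204174$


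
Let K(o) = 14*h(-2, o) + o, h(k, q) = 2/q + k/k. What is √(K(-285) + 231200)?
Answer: √18757200045/285 ≈ 480.55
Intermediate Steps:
h(k, q) = 1 + 2/q (h(k, q) = 2/q + 1 = 1 + 2/q)
K(o) = o + 14*(2 + o)/o (K(o) = 14*((2 + o)/o) + o = 14*(2 + o)/o + o = o + 14*(2 + o)/o)
√(K(-285) + 231200) = √((14 - 285 + 28/(-285)) + 231200) = √((14 - 285 + 28*(-1/285)) + 231200) = √((14 - 285 - 28/285) + 231200) = √(-77263/285 + 231200) = √(65814737/285) = √18757200045/285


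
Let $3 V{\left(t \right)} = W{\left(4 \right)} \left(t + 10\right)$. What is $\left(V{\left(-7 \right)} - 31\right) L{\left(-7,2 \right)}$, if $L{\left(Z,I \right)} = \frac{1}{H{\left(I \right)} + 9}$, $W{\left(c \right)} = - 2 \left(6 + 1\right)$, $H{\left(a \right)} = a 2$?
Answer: $- \frac{45}{13} \approx -3.4615$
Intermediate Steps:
$H{\left(a \right)} = 2 a$
$W{\left(c \right)} = -14$ ($W{\left(c \right)} = \left(-2\right) 7 = -14$)
$L{\left(Z,I \right)} = \frac{1}{9 + 2 I}$ ($L{\left(Z,I \right)} = \frac{1}{2 I + 9} = \frac{1}{9 + 2 I}$)
$V{\left(t \right)} = - \frac{140}{3} - \frac{14 t}{3}$ ($V{\left(t \right)} = \frac{\left(-14\right) \left(t + 10\right)}{3} = \frac{\left(-14\right) \left(10 + t\right)}{3} = \frac{-140 - 14 t}{3} = - \frac{140}{3} - \frac{14 t}{3}$)
$\left(V{\left(-7 \right)} - 31\right) L{\left(-7,2 \right)} = \frac{\left(- \frac{140}{3} - - \frac{98}{3}\right) - 31}{9 + 2 \cdot 2} = \frac{\left(- \frac{140}{3} + \frac{98}{3}\right) - 31}{9 + 4} = \frac{-14 - 31}{13} = \left(-45\right) \frac{1}{13} = - \frac{45}{13}$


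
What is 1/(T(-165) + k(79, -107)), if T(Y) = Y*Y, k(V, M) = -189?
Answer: 1/27036 ≈ 3.6988e-5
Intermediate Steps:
T(Y) = Y**2
1/(T(-165) + k(79, -107)) = 1/((-165)**2 - 189) = 1/(27225 - 189) = 1/27036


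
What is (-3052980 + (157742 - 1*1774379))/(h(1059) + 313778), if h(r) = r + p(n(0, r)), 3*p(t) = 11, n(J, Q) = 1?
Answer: -14008851/944522 ≈ -14.832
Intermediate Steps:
p(t) = 11/3 (p(t) = (⅓)*11 = 11/3)
h(r) = 11/3 + r (h(r) = r + 11/3 = 11/3 + r)
(-3052980 + (157742 - 1*1774379))/(h(1059) + 313778) = (-3052980 + (157742 - 1*1774379))/((11/3 + 1059) + 313778) = (-3052980 + (157742 - 1774379))/(3188/3 + 313778) = (-3052980 - 1616637)/(944522/3) = -4669617*3/944522 = -14008851/944522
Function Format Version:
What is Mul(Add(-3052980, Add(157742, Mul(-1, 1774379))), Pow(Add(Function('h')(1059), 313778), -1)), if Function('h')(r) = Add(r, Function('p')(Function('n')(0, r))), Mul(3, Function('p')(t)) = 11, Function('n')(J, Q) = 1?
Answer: Rational(-14008851, 944522) ≈ -14.832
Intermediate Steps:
Function('p')(t) = Rational(11, 3) (Function('p')(t) = Mul(Rational(1, 3), 11) = Rational(11, 3))
Function('h')(r) = Add(Rational(11, 3), r) (Function('h')(r) = Add(r, Rational(11, 3)) = Add(Rational(11, 3), r))
Mul(Add(-3052980, Add(157742, Mul(-1, 1774379))), Pow(Add(Function('h')(1059), 313778), -1)) = Mul(Add(-3052980, Add(157742, Mul(-1, 1774379))), Pow(Add(Add(Rational(11, 3), 1059), 313778), -1)) = Mul(Add(-3052980, Add(157742, -1774379)), Pow(Add(Rational(3188, 3), 313778), -1)) = Mul(Add(-3052980, -1616637), Pow(Rational(944522, 3), -1)) = Mul(-4669617, Rational(3, 944522)) = Rational(-14008851, 944522)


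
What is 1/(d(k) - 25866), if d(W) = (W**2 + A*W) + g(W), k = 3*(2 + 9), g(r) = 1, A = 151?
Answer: -1/19793 ≈ -5.0523e-5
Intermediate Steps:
k = 33 (k = 3*11 = 33)
d(W) = 1 + W**2 + 151*W (d(W) = (W**2 + 151*W) + 1 = 1 + W**2 + 151*W)
1/(d(k) - 25866) = 1/((1 + 33**2 + 151*33) - 25866) = 1/((1 + 1089 + 4983) - 25866) = 1/(6073 - 25866) = 1/(-19793) = -1/19793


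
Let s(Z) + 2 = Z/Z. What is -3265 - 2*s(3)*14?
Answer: -3237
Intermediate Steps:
s(Z) = -1 (s(Z) = -2 + Z/Z = -2 + 1 = -1)
-3265 - 2*s(3)*14 = -3265 - 2*(-1)*14 = -3265 - (-2)*14 = -3265 - 1*(-28) = -3265 + 28 = -3237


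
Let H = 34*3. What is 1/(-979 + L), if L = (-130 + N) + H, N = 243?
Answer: -1/764 ≈ -0.0013089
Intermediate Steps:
H = 102
L = 215 (L = (-130 + 243) + 102 = 113 + 102 = 215)
1/(-979 + L) = 1/(-979 + 215) = 1/(-764) = -1/764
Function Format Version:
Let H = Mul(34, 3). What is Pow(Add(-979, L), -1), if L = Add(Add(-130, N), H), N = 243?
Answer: Rational(-1, 764) ≈ -0.0013089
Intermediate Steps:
H = 102
L = 215 (L = Add(Add(-130, 243), 102) = Add(113, 102) = 215)
Pow(Add(-979, L), -1) = Pow(Add(-979, 215), -1) = Pow(-764, -1) = Rational(-1, 764)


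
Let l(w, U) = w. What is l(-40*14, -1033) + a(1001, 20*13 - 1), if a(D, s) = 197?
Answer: -363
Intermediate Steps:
l(-40*14, -1033) + a(1001, 20*13 - 1) = -40*14 + 197 = -560 + 197 = -363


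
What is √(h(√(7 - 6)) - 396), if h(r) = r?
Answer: I*√395 ≈ 19.875*I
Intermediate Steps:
√(h(√(7 - 6)) - 396) = √(√(7 - 6) - 396) = √(√1 - 396) = √(1 - 396) = √(-395) = I*√395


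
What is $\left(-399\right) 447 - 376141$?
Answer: $-554494$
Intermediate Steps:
$\left(-399\right) 447 - 376141 = -178353 - 376141 = -554494$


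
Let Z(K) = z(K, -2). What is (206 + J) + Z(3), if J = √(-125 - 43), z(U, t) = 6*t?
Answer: 194 + 2*I*√42 ≈ 194.0 + 12.961*I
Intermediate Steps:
Z(K) = -12 (Z(K) = 6*(-2) = -12)
J = 2*I*√42 (J = √(-168) = 2*I*√42 ≈ 12.961*I)
(206 + J) + Z(3) = (206 + 2*I*√42) - 12 = 194 + 2*I*√42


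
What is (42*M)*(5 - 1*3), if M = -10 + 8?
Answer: -168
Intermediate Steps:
M = -2
(42*M)*(5 - 1*3) = (42*(-2))*(5 - 1*3) = -84*(5 - 3) = -84*2 = -168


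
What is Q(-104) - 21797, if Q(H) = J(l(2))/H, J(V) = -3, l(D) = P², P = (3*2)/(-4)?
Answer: -2266885/104 ≈ -21797.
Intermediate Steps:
P = -3/2 (P = 6*(-¼) = -3/2 ≈ -1.5000)
l(D) = 9/4 (l(D) = (-3/2)² = 9/4)
Q(H) = -3/H
Q(-104) - 21797 = -3/(-104) - 21797 = -3*(-1/104) - 21797 = 3/104 - 21797 = -2266885/104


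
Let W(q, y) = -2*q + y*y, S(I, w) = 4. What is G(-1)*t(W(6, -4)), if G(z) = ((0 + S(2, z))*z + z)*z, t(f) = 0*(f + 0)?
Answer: 0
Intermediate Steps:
W(q, y) = y² - 2*q (W(q, y) = -2*q + y² = y² - 2*q)
t(f) = 0 (t(f) = 0*f = 0)
G(z) = 5*z² (G(z) = ((0 + 4)*z + z)*z = (4*z + z)*z = (5*z)*z = 5*z²)
G(-1)*t(W(6, -4)) = (5*(-1)²)*0 = (5*1)*0 = 5*0 = 0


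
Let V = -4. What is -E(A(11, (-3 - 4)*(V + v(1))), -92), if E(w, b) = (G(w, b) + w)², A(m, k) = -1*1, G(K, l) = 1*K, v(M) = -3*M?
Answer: -4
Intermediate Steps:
G(K, l) = K
A(m, k) = -1
E(w, b) = 4*w² (E(w, b) = (w + w)² = (2*w)² = 4*w²)
-E(A(11, (-3 - 4)*(V + v(1))), -92) = -4*(-1)² = -4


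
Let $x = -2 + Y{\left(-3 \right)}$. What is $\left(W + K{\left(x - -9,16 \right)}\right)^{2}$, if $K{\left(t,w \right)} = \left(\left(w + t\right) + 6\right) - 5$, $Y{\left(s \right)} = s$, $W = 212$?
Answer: $54289$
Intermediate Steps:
$x = -5$ ($x = -2 - 3 = -5$)
$K{\left(t,w \right)} = 1 + t + w$ ($K{\left(t,w \right)} = \left(\left(t + w\right) + 6\right) - 5 = \left(6 + t + w\right) - 5 = 1 + t + w$)
$\left(W + K{\left(x - -9,16 \right)}\right)^{2} = \left(212 + \left(1 - -4 + 16\right)\right)^{2} = \left(212 + \left(1 + \left(-5 + 9\right) + 16\right)\right)^{2} = \left(212 + \left(1 + 4 + 16\right)\right)^{2} = \left(212 + 21\right)^{2} = 233^{2} = 54289$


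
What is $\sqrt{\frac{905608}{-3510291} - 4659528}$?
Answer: $\frac{4 i \sqrt{3588460816456878906}}{3510291} \approx 2158.6 i$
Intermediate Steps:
$\sqrt{\frac{905608}{-3510291} - 4659528} = \sqrt{905608 \left(- \frac{1}{3510291}\right) - 4659528} = \sqrt{- \frac{905608}{3510291} - 4659528} = \sqrt{- \frac{16356300108256}{3510291}} = \frac{4 i \sqrt{3588460816456878906}}{3510291}$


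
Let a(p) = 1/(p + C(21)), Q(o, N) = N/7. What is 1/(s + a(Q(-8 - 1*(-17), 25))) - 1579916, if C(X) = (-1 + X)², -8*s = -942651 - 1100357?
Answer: -1139810186331787/721437207 ≈ -1.5799e+6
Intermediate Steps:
s = 255376 (s = -(-942651 - 1100357)/8 = -⅛*(-2043008) = 255376)
Q(o, N) = N/7 (Q(o, N) = N*(⅐) = N/7)
a(p) = 1/(400 + p) (a(p) = 1/(p + (-1 + 21)²) = 1/(p + 20²) = 1/(p + 400) = 1/(400 + p))
1/(s + a(Q(-8 - 1*(-17), 25))) - 1579916 = 1/(255376 + 1/(400 + (⅐)*25)) - 1579916 = 1/(255376 + 1/(400 + 25/7)) - 1579916 = 1/(255376 + 1/(2825/7)) - 1579916 = 1/(255376 + 7/2825) - 1579916 = 1/(721437207/2825) - 1579916 = 2825/721437207 - 1579916 = -1139810186331787/721437207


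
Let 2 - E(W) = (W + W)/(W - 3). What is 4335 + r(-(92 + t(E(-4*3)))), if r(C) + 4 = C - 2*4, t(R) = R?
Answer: 21153/5 ≈ 4230.6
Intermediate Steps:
E(W) = 2 - 2*W/(-3 + W) (E(W) = 2 - (W + W)/(W - 3) = 2 - 2*W/(-3 + W))
r(C) = -12 + C (r(C) = -4 + (C - 2*4) = -4 + (C - 8) = -4 + (-8 + C) = -12 + C)
4335 + r(-(92 + t(E(-4*3)))) = 4335 + (-12 - (92 - 6/(-3 - 4*3))) = 4335 + (-12 - (92 - 6/(-3 - 12))) = 4335 + (-12 - (92 - 6/(-15))) = 4335 + (-12 - (92 - 6*(-1/15))) = 4335 + (-12 - (92 + ⅖)) = 4335 + (-12 - 1*462/5) = 4335 + (-12 - 462/5) = 4335 - 522/5 = 21153/5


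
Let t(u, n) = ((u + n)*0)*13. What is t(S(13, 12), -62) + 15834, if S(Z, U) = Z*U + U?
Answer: 15834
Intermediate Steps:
S(Z, U) = U + U*Z (S(Z, U) = U*Z + U = U + U*Z)
t(u, n) = 0 (t(u, n) = ((n + u)*0)*13 = 0*13 = 0)
t(S(13, 12), -62) + 15834 = 0 + 15834 = 15834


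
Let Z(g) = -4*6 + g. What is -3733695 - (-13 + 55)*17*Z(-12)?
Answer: -3707991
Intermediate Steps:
Z(g) = -24 + g
-3733695 - (-13 + 55)*17*Z(-12) = -3733695 - (-13 + 55)*17*(-24 - 12) = -3733695 - 42*17*(-36) = -3733695 - 714*(-36) = -3733695 - 1*(-25704) = -3733695 + 25704 = -3707991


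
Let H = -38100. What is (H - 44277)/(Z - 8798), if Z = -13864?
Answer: 9153/2518 ≈ 3.6350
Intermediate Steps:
(H - 44277)/(Z - 8798) = (-38100 - 44277)/(-13864 - 8798) = -82377/(-22662) = -82377*(-1/22662) = 9153/2518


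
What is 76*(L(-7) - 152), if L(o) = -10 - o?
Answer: -11780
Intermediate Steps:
76*(L(-7) - 152) = 76*((-10 - 1*(-7)) - 152) = 76*((-10 + 7) - 152) = 76*(-3 - 152) = 76*(-155) = -11780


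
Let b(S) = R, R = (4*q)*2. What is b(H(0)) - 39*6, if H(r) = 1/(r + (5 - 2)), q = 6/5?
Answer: -1122/5 ≈ -224.40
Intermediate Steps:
q = 6/5 (q = 6*(⅕) = 6/5 ≈ 1.2000)
H(r) = 1/(3 + r) (H(r) = 1/(r + 3) = 1/(3 + r))
R = 48/5 (R = (4*(6/5))*2 = (24/5)*2 = 48/5 ≈ 9.6000)
b(S) = 48/5
b(H(0)) - 39*6 = 48/5 - 39*6 = 48/5 - 234 = -1122/5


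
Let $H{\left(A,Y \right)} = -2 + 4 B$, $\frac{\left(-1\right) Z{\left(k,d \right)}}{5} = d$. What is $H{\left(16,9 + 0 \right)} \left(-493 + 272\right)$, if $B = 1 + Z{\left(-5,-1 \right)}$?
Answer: $-4862$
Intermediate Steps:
$Z{\left(k,d \right)} = - 5 d$
$B = 6$ ($B = 1 - -5 = 1 + 5 = 6$)
$H{\left(A,Y \right)} = 22$ ($H{\left(A,Y \right)} = -2 + 4 \cdot 6 = -2 + 24 = 22$)
$H{\left(16,9 + 0 \right)} \left(-493 + 272\right) = 22 \left(-493 + 272\right) = 22 \left(-221\right) = -4862$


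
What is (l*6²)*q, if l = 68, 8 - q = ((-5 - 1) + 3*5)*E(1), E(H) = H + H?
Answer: -24480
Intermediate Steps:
E(H) = 2*H
q = -10 (q = 8 - ((-5 - 1) + 3*5)*2*1 = 8 - (-6 + 15)*2 = 8 - 9*2 = 8 - 1*18 = 8 - 18 = -10)
(l*6²)*q = (68*6²)*(-10) = (68*36)*(-10) = 2448*(-10) = -24480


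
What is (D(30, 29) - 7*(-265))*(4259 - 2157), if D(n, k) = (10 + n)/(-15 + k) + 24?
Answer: 27689646/7 ≈ 3.9557e+6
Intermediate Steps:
D(n, k) = 24 + (10 + n)/(-15 + k) (D(n, k) = (10 + n)/(-15 + k) + 24 = 24 + (10 + n)/(-15 + k))
(D(30, 29) - 7*(-265))*(4259 - 2157) = ((-350 + 30 + 24*29)/(-15 + 29) - 7*(-265))*(4259 - 2157) = ((-350 + 30 + 696)/14 + 1855)*2102 = ((1/14)*376 + 1855)*2102 = (188/7 + 1855)*2102 = (13173/7)*2102 = 27689646/7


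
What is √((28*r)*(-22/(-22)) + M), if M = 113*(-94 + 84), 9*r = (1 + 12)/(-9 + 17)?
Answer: I*√40498/6 ≈ 33.54*I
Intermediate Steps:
r = 13/72 (r = ((1 + 12)/(-9 + 17))/9 = (13/8)/9 = (13*(⅛))/9 = (⅑)*(13/8) = 13/72 ≈ 0.18056)
M = -1130 (M = 113*(-10) = -1130)
√((28*r)*(-22/(-22)) + M) = √((28*(13/72))*(-22/(-22)) - 1130) = √(91*(-22*(-1/22))/18 - 1130) = √((91/18)*1 - 1130) = √(91/18 - 1130) = √(-20249/18) = I*√40498/6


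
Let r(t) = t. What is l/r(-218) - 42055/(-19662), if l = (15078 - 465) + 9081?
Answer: -228351719/2143158 ≈ -106.55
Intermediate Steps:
l = 23694 (l = 14613 + 9081 = 23694)
l/r(-218) - 42055/(-19662) = 23694/(-218) - 42055/(-19662) = 23694*(-1/218) - 42055*(-1/19662) = -11847/109 + 42055/19662 = -228351719/2143158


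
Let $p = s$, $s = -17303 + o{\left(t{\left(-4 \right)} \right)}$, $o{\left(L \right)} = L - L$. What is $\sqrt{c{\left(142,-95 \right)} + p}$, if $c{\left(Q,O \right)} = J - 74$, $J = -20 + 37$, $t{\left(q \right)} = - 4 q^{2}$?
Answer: $4 i \sqrt{1085} \approx 131.76 i$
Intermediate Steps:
$J = 17$
$o{\left(L \right)} = 0$
$c{\left(Q,O \right)} = -57$ ($c{\left(Q,O \right)} = 17 - 74 = -57$)
$s = -17303$ ($s = -17303 + 0 = -17303$)
$p = -17303$
$\sqrt{c{\left(142,-95 \right)} + p} = \sqrt{-57 - 17303} = \sqrt{-17360} = 4 i \sqrt{1085}$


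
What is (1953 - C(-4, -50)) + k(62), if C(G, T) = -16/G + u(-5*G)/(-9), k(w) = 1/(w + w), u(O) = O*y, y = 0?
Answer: 241677/124 ≈ 1949.0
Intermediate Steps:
u(O) = 0 (u(O) = O*0 = 0)
k(w) = 1/(2*w)
C(G, T) = -16/G (C(G, T) = -16/G + 0/(-9) = -16/G + 0*(-1/9) = -16/G + 0 = -16/G)
(1953 - C(-4, -50)) + k(62) = (1953 - (-16)/(-4)) + (1/2)/62 = (1953 - (-16)*(-1)/4) + (1/2)*(1/62) = (1953 - 1*4) + 1/124 = (1953 - 4) + 1/124 = 1949 + 1/124 = 241677/124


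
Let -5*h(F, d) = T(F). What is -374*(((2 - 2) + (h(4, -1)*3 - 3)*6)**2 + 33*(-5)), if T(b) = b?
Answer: -8272506/25 ≈ -3.3090e+5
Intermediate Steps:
h(F, d) = -F/5
-374*(((2 - 2) + (h(4, -1)*3 - 3)*6)**2 + 33*(-5)) = -374*(((2 - 2) + (-1/5*4*3 - 3)*6)**2 + 33*(-5)) = -374*((0 + (-4/5*3 - 3)*6)**2 - 165) = -374*((0 + (-12/5 - 3)*6)**2 - 165) = -374*((0 - 27/5*6)**2 - 165) = -374*((0 - 162/5)**2 - 165) = -374*((-162/5)**2 - 165) = -374*(26244/25 - 165) = -374*22119/25 = -8272506/25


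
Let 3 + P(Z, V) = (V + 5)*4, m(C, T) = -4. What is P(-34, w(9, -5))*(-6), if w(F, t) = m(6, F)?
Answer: -6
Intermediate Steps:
w(F, t) = -4
P(Z, V) = 17 + 4*V (P(Z, V) = -3 + (V + 5)*4 = -3 + (5 + V)*4 = -3 + (20 + 4*V) = 17 + 4*V)
P(-34, w(9, -5))*(-6) = (17 + 4*(-4))*(-6) = (17 - 16)*(-6) = 1*(-6) = -6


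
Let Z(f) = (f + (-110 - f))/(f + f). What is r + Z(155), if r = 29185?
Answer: 904724/31 ≈ 29185.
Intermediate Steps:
Z(f) = -55/f (Z(f) = -110*1/(2*f) = -55/f)
r + Z(155) = 29185 - 55/155 = 29185 - 55*1/155 = 29185 - 11/31 = 904724/31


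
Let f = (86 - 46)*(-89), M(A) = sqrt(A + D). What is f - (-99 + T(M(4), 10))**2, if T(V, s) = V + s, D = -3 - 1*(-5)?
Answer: -11487 + 178*sqrt(6) ≈ -11051.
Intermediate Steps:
D = 2 (D = -3 + 5 = 2)
M(A) = sqrt(2 + A) (M(A) = sqrt(A + 2) = sqrt(2 + A))
f = -3560 (f = 40*(-89) = -3560)
f - (-99 + T(M(4), 10))**2 = -3560 - (-99 + (sqrt(2 + 4) + 10))**2 = -3560 - (-99 + (sqrt(6) + 10))**2 = -3560 - (-99 + (10 + sqrt(6)))**2 = -3560 - (-89 + sqrt(6))**2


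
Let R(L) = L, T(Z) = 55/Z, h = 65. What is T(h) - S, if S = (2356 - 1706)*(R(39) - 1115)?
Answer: 9092211/13 ≈ 6.9940e+5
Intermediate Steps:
S = -699400 (S = (2356 - 1706)*(39 - 1115) = 650*(-1076) = -699400)
T(h) - S = 55/65 - 1*(-699400) = 55*(1/65) + 699400 = 11/13 + 699400 = 9092211/13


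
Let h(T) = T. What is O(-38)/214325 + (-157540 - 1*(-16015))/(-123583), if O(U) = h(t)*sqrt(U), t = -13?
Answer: 141525/123583 - 13*I*sqrt(38)/214325 ≈ 1.1452 - 0.00037391*I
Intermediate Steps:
O(U) = -13*sqrt(U)
O(-38)/214325 + (-157540 - 1*(-16015))/(-123583) = -13*I*sqrt(38)/214325 + (-157540 - 1*(-16015))/(-123583) = -13*I*sqrt(38)*(1/214325) + (-157540 + 16015)*(-1/123583) = -13*I*sqrt(38)*(1/214325) - 141525*(-1/123583) = -13*I*sqrt(38)/214325 + 141525/123583 = 141525/123583 - 13*I*sqrt(38)/214325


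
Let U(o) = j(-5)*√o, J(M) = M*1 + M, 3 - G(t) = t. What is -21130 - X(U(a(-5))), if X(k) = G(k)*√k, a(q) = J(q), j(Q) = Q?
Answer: -21130 + 2^(¼)*5^(¾)*(-I)^(5/2)*(3 + 5*I*√10) ≈ -21183.0 - 36.022*I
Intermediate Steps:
G(t) = 3 - t
J(M) = 2*M (J(M) = M + M = 2*M)
a(q) = 2*q
U(o) = -5*√o
X(k) = √k*(3 - k) (X(k) = (3 - k)*√k = √k*(3 - k))
-21130 - X(U(a(-5))) = -21130 - √(-5*I*√10)*(3 - (-5)*√(2*(-5))) = -21130 - √(-5*I*√10)*(3 - (-5)*√(-10)) = -21130 - √(-5*I*√10)*(3 - (-5)*I*√10) = -21130 - 2^(¼)*5^(¾)*√(-I)*(3 + 5*I*√10)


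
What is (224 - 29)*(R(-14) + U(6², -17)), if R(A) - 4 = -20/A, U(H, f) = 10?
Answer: 21060/7 ≈ 3008.6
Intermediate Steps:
R(A) = 4 - 20/A
(224 - 29)*(R(-14) + U(6², -17)) = (224 - 29)*((4 - 20/(-14)) + 10) = 195*((4 - 20*(-1/14)) + 10) = 195*((4 + 10/7) + 10) = 195*(38/7 + 10) = 195*(108/7) = 21060/7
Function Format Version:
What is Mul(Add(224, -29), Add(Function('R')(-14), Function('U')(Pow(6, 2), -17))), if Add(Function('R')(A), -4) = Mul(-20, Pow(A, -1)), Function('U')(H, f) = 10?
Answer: Rational(21060, 7) ≈ 3008.6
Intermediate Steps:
Function('R')(A) = Add(4, Mul(-20, Pow(A, -1)))
Mul(Add(224, -29), Add(Function('R')(-14), Function('U')(Pow(6, 2), -17))) = Mul(Add(224, -29), Add(Add(4, Mul(-20, Pow(-14, -1))), 10)) = Mul(195, Add(Add(4, Mul(-20, Rational(-1, 14))), 10)) = Mul(195, Add(Add(4, Rational(10, 7)), 10)) = Mul(195, Add(Rational(38, 7), 10)) = Mul(195, Rational(108, 7)) = Rational(21060, 7)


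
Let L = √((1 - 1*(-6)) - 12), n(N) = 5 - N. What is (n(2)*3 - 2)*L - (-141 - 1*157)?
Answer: 298 + 7*I*√5 ≈ 298.0 + 15.652*I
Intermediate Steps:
L = I*√5 (L = √((1 + 6) - 12) = √(7 - 12) = √(-5) = I*√5 ≈ 2.2361*I)
(n(2)*3 - 2)*L - (-141 - 1*157) = ((5 - 1*2)*3 - 2)*(I*√5) - (-141 - 1*157) = ((5 - 2)*3 - 2)*(I*√5) - (-141 - 157) = (3*3 - 2)*(I*√5) - 1*(-298) = (9 - 2)*(I*√5) + 298 = 7*(I*√5) + 298 = 7*I*√5 + 298 = 298 + 7*I*√5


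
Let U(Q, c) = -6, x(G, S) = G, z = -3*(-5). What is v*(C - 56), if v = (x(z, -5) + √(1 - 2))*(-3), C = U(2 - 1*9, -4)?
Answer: 2790 + 186*I ≈ 2790.0 + 186.0*I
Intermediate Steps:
z = 15
C = -6
v = -45 - 3*I (v = (15 + √(1 - 2))*(-3) = (15 + √(-1))*(-3) = (15 + I)*(-3) = -45 - 3*I ≈ -45.0 - 3.0*I)
v*(C - 56) = (-45 - 3*I)*(-6 - 56) = (-45 - 3*I)*(-62) = 2790 + 186*I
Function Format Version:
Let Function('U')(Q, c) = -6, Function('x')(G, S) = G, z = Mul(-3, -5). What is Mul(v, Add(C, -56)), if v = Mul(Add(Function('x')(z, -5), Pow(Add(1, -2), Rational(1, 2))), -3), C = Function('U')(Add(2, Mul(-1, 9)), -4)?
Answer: Add(2790, Mul(186, I)) ≈ Add(2790.0, Mul(186.00, I))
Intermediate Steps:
z = 15
C = -6
v = Add(-45, Mul(-3, I)) (v = Mul(Add(15, Pow(Add(1, -2), Rational(1, 2))), -3) = Mul(Add(15, Pow(-1, Rational(1, 2))), -3) = Mul(Add(15, I), -3) = Add(-45, Mul(-3, I)) ≈ Add(-45.000, Mul(-3.0000, I)))
Mul(v, Add(C, -56)) = Mul(Add(-45, Mul(-3, I)), Add(-6, -56)) = Mul(Add(-45, Mul(-3, I)), -62) = Add(2790, Mul(186, I))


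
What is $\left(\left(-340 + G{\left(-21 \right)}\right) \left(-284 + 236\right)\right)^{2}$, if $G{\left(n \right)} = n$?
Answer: $300259584$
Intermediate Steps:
$\left(\left(-340 + G{\left(-21 \right)}\right) \left(-284 + 236\right)\right)^{2} = \left(\left(-340 - 21\right) \left(-284 + 236\right)\right)^{2} = \left(\left(-361\right) \left(-48\right)\right)^{2} = 17328^{2} = 300259584$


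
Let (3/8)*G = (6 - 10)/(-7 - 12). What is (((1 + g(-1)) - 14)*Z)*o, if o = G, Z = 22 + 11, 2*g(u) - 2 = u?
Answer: -4400/19 ≈ -231.58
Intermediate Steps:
g(u) = 1 + u/2
Z = 33
G = 32/57 (G = 8*((6 - 10)/(-7 - 12))/3 = 8*(-4/(-19))/3 = 8*(-4*(-1/19))/3 = (8/3)*(4/19) = 32/57 ≈ 0.56140)
o = 32/57 ≈ 0.56140
(((1 + g(-1)) - 14)*Z)*o = (((1 + (1 + (1/2)*(-1))) - 14)*33)*(32/57) = (((1 + (1 - 1/2)) - 14)*33)*(32/57) = (((1 + 1/2) - 14)*33)*(32/57) = ((3/2 - 14)*33)*(32/57) = -25/2*33*(32/57) = -825/2*32/57 = -4400/19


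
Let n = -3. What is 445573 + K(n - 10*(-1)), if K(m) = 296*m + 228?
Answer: 447873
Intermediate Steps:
K(m) = 228 + 296*m
445573 + K(n - 10*(-1)) = 445573 + (228 + 296*(-3 - 10*(-1))) = 445573 + (228 + 296*(-3 + 10)) = 445573 + (228 + 296*7) = 445573 + (228 + 2072) = 445573 + 2300 = 447873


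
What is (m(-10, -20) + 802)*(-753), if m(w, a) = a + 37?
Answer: -616707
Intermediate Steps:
m(w, a) = 37 + a
(m(-10, -20) + 802)*(-753) = ((37 - 20) + 802)*(-753) = (17 + 802)*(-753) = 819*(-753) = -616707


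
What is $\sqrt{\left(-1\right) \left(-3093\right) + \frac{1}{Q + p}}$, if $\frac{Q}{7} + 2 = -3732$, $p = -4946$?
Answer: $\frac{\sqrt{747125784281}}{15542} \approx 55.615$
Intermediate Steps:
$Q = -26138$ ($Q = -14 + 7 \left(-3732\right) = -14 - 26124 = -26138$)
$\sqrt{\left(-1\right) \left(-3093\right) + \frac{1}{Q + p}} = \sqrt{\left(-1\right) \left(-3093\right) + \frac{1}{-26138 - 4946}} = \sqrt{3093 + \frac{1}{-31084}} = \sqrt{3093 - \frac{1}{31084}} = \sqrt{\frac{96142811}{31084}} = \frac{\sqrt{747125784281}}{15542}$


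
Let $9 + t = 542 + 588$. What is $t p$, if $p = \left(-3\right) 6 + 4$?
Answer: $-15694$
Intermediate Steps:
$t = 1121$ ($t = -9 + \left(542 + 588\right) = -9 + 1130 = 1121$)
$p = -14$ ($p = -18 + 4 = -14$)
$t p = 1121 \left(-14\right) = -15694$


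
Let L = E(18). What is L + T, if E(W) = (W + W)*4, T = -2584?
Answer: -2440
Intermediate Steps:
E(W) = 8*W (E(W) = (2*W)*4 = 8*W)
L = 144 (L = 8*18 = 144)
L + T = 144 - 2584 = -2440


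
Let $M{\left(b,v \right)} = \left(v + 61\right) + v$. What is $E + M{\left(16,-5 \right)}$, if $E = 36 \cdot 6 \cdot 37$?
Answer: $8043$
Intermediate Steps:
$M{\left(b,v \right)} = 61 + 2 v$ ($M{\left(b,v \right)} = \left(61 + v\right) + v = 61 + 2 v$)
$E = 7992$ ($E = 216 \cdot 37 = 7992$)
$E + M{\left(16,-5 \right)} = 7992 + \left(61 + 2 \left(-5\right)\right) = 7992 + \left(61 - 10\right) = 7992 + 51 = 8043$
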